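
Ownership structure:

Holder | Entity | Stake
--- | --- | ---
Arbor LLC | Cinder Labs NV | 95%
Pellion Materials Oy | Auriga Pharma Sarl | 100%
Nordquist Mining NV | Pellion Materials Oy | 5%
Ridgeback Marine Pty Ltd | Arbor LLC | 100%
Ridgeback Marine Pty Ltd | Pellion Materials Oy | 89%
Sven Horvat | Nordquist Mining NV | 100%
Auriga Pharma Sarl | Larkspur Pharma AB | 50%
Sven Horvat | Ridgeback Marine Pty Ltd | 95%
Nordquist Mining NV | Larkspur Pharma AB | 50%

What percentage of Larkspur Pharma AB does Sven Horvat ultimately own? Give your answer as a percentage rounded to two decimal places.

94.78%

Sven reaches Larkspur along 3 paths.
Via Ridgeback → Pellion → Auriga: 95% × 89% × 100% × 50% = 42.275%.
Via Nordquist → Pellion → Auriga: 100% × 5% × 100% × 50% = 2.5%.
Via Nordquist: 100% × 50% = 50%.
Total: 42.275% + 2.5% + 50% = 94.775%.
Rounded: 94.78%.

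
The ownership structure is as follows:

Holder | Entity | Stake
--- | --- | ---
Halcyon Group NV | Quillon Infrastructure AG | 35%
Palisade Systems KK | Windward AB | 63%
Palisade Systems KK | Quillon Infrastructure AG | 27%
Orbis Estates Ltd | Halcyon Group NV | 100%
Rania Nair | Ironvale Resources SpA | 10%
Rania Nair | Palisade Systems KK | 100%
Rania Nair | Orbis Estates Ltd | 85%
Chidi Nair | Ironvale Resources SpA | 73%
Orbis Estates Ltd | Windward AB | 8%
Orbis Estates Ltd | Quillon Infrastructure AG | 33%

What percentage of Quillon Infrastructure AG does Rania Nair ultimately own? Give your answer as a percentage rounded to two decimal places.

84.80%

Rania reaches Quillon along 3 paths.
Via Orbis: 85% × 33% = 28.05%.
Via Palisade: 100% × 27% = 27%.
Via Orbis → Halcyon: 85% × 100% × 35% = 29.75%.
Total: 28.05% + 27% + 29.75% = 84.8%.
Rounded: 84.80%.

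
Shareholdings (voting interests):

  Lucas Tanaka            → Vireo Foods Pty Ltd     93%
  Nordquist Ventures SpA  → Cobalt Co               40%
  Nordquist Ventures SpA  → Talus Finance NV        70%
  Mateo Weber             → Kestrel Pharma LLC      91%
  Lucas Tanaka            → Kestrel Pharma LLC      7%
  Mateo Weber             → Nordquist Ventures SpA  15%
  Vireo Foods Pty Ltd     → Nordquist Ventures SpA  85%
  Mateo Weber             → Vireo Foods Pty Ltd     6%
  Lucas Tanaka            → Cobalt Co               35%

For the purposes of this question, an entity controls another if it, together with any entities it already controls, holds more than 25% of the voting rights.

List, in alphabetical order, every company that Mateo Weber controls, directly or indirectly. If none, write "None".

Mateo holds 91% of Kestrel, so Mateo controls Kestrel.
No other company's threshold is met.

Kestrel Pharma LLC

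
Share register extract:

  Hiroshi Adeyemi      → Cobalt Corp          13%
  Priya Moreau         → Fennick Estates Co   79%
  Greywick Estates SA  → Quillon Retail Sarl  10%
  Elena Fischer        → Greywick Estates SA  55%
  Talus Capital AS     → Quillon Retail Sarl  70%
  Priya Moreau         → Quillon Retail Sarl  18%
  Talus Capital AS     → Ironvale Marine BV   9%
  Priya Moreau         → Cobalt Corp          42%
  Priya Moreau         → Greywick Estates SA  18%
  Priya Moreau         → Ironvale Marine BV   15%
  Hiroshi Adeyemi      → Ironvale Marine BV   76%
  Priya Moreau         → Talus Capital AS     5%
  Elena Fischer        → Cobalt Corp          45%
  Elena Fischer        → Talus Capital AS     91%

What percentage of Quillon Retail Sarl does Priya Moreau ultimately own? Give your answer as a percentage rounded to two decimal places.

23.30%

Priya reaches Quillon along 3 paths.
Via Talus: 5% × 70% = 3.5%.
Via Greywick: 18% × 10% = 1.8%.
Direct stake: 18% = 18%.
Total: 3.5% + 1.8% + 18% = 23.3%.
Rounded: 23.30%.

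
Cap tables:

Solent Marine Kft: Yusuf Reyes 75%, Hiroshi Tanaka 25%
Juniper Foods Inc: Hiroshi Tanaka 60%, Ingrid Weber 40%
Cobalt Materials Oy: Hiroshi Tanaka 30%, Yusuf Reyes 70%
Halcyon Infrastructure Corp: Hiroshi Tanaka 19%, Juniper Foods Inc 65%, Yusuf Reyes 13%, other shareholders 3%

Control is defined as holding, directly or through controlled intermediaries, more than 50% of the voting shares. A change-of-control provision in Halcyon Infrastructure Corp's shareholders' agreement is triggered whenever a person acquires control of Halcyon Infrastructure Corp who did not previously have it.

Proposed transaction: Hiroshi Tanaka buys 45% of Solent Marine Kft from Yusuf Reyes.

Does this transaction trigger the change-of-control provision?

No

The purchase adds only to Hiroshi's holdings (Yusuf's stake shrinks), so Hiroshi is the only person who could newly come to control Halcyon.
Hiroshi holds 60% of Juniper, so Hiroshi controls Juniper.
Hiroshi and Juniper together hold 19% + 65% = 84% of Halcyon, so Hiroshi controls Halcyon.
So Hiroshi already controls Halcyon before the transaction.
After the purchase, Hiroshi's direct stake in Solent rises to 25% + 45% = 70%, and Yusuf's stake falls to 30%.
Hiroshi controlled Halcyon already, so this is not a new person acquiring control; every other person's position is unchanged or reduced.
No new person acquires control, so the clause is not triggered.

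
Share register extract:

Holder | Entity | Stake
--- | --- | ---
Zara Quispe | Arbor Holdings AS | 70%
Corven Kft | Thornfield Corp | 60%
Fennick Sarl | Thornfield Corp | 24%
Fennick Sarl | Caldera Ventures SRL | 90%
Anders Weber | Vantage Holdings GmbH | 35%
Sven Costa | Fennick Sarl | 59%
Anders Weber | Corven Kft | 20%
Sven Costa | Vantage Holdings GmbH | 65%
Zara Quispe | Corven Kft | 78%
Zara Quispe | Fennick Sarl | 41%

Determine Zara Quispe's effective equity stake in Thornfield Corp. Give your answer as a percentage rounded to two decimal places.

56.64%

Zara reaches Thornfield along 2 paths.
Via Corven: 78% × 60% = 46.8%.
Via Fennick: 41% × 24% = 9.84%.
Total: 46.8% + 9.84% = 56.64%.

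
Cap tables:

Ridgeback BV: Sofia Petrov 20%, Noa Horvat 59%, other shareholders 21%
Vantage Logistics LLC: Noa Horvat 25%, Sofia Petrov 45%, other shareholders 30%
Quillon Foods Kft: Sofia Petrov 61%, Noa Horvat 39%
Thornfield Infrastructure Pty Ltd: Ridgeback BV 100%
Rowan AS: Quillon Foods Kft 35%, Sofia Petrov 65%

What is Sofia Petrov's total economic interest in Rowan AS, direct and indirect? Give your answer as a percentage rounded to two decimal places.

86.35%

Sofia reaches Rowan along 2 paths.
Via Quillon: 61% × 35% = 21.35%.
Direct stake: 65% = 65%.
Total: 21.35% + 65% = 86.35%.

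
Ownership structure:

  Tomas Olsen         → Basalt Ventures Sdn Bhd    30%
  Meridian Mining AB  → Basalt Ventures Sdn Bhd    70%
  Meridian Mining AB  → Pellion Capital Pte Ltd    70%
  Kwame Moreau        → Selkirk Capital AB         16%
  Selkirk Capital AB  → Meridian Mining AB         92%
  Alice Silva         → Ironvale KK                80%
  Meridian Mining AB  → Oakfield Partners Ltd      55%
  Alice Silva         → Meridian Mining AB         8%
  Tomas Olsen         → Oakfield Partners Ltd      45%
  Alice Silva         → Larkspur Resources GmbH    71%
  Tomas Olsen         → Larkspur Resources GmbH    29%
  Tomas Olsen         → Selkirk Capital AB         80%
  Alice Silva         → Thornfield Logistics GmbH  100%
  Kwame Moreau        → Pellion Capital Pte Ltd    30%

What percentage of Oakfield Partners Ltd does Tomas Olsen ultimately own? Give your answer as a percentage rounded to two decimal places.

Tomas reaches Oakfield along 2 paths.
Direct stake: 45% = 45%.
Via Selkirk → Meridian: 80% × 92% × 55% = 40.48%.
Total: 45% + 40.48% = 85.48%.

85.48%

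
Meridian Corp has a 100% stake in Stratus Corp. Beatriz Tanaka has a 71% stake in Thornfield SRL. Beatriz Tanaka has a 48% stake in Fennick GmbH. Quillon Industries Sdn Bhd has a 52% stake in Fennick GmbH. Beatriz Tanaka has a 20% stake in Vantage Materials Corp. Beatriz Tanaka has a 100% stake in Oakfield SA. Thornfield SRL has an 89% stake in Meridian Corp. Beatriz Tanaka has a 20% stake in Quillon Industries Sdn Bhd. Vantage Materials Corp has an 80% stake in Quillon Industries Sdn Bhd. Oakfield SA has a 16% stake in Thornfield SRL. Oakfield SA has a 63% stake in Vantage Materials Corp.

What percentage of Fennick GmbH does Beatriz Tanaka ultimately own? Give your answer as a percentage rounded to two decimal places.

92.93%

Beatriz reaches Fennick along 4 paths.
Via Quillon: 20% × 52% = 10.4%.
Via Vantage → Quillon: 20% × 80% × 52% = 8.32%.
Via Oakfield → Vantage → Quillon: 100% × 63% × 80% × 52% = 26.208%.
Direct stake: 48% = 48%.
Total: 10.4% + 8.32% + 26.208% + 48% = 92.928%.
Rounded: 92.93%.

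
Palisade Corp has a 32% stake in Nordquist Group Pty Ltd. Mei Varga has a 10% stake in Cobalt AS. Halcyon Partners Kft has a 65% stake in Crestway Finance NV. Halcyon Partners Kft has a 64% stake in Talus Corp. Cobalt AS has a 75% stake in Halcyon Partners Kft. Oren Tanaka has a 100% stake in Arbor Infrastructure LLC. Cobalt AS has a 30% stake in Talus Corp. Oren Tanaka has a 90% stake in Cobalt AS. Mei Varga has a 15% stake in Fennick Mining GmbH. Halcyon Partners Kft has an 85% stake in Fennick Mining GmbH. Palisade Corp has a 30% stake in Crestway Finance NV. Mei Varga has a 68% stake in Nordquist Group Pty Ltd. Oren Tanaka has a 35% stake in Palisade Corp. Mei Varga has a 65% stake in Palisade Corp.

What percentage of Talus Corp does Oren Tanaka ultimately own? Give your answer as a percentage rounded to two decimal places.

70.20%

Oren reaches Talus along 2 paths.
Via Cobalt: 90% × 30% = 27%.
Via Cobalt → Halcyon: 90% × 75% × 64% = 43.2%.
Total: 27% + 43.2% = 70.2%.
Rounded: 70.20%.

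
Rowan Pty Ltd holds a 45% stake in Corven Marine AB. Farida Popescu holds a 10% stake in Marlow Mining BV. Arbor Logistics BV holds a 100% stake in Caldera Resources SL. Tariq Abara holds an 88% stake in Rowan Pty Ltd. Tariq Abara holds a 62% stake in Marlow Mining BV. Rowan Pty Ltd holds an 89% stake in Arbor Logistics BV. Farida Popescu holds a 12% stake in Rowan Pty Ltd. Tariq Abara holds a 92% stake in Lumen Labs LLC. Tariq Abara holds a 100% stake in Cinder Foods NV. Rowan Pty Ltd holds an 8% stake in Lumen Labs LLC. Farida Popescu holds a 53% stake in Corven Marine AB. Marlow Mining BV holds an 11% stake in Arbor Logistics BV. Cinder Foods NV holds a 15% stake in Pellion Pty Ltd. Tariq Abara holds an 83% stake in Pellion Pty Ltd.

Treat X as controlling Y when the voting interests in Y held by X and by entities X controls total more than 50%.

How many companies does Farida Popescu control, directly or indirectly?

Farida holds 53% of Corven, so Farida controls Corven.
No other company's threshold is met.
Farida controls 1 company.

1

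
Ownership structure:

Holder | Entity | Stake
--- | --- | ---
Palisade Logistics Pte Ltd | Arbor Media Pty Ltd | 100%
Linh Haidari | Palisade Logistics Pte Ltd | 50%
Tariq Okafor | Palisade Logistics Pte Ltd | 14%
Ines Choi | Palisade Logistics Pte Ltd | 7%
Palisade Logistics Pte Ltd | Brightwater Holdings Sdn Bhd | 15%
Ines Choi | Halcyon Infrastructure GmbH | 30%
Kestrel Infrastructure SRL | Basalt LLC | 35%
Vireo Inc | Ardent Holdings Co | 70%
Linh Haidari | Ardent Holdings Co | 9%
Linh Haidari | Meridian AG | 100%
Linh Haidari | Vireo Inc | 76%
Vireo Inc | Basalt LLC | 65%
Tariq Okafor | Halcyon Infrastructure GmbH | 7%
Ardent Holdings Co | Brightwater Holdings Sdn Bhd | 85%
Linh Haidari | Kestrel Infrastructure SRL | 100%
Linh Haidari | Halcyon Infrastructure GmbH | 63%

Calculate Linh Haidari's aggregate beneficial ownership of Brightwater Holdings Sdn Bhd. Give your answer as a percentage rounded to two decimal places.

Linh reaches Brightwater along 3 paths.
Via Vireo → Ardent: 76% × 70% × 85% = 45.22%.
Via Ardent: 9% × 85% = 7.65%.
Via Palisade: 50% × 15% = 7.5%.
Total: 45.22% + 7.65% + 7.5% = 60.37%.

60.37%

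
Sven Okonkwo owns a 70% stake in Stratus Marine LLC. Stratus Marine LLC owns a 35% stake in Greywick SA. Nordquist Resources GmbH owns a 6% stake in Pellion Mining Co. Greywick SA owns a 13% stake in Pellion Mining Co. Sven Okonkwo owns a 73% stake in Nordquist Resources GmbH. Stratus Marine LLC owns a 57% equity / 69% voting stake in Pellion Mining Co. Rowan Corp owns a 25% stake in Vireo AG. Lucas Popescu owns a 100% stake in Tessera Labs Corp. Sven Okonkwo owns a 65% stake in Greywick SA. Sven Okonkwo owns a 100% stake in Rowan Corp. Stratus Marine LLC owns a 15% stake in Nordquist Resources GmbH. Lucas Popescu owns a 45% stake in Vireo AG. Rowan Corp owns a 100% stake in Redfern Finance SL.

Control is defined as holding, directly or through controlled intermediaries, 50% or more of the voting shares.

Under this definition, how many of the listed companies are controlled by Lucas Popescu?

Lucas holds 100% of Tessera, so Lucas controls Tessera.
No other company's threshold is met.
Lucas controls 1 company.

1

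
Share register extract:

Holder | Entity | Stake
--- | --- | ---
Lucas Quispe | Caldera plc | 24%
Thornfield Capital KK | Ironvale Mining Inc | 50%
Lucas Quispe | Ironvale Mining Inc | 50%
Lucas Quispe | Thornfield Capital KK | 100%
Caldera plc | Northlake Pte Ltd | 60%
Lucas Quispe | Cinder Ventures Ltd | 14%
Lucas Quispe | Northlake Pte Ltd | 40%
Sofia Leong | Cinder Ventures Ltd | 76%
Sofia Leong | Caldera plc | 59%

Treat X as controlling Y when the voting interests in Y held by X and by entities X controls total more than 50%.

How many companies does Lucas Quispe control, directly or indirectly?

2

Lucas holds 100% of Thornfield, so Lucas controls Thornfield.
Lucas and Thornfield together hold 50% + 50% = 100% of Ironvale, so Lucas controls Ironvale.
No other company's threshold is met.
Lucas controls 2 companies.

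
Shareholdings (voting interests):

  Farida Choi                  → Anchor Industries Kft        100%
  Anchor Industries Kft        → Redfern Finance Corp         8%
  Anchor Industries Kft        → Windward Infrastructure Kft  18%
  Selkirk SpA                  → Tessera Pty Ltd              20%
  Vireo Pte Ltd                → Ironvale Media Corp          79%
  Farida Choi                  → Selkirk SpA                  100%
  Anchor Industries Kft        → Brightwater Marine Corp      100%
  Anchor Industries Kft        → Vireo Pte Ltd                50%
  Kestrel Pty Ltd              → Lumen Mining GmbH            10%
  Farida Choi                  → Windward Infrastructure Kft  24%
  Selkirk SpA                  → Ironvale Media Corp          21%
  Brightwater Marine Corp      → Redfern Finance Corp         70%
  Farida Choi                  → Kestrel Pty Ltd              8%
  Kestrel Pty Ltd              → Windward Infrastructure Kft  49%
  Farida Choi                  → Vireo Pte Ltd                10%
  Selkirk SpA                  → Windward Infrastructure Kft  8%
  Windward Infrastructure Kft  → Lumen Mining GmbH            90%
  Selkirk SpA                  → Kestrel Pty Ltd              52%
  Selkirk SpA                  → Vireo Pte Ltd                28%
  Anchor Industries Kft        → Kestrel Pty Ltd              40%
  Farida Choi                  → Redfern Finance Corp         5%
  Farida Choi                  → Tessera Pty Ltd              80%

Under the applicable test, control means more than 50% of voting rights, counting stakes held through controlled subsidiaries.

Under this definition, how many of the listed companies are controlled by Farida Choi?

Farida holds 100% of Anchor, so Farida controls Anchor.
Farida holds 100% of Selkirk, so Farida controls Selkirk.
Selkirk and Anchor and Farida together hold 52% + 40% + 8% = 100% of Kestrel, so Farida controls Kestrel.
Anchor and Farida and Selkirk together hold 50% + 10% + 28% = 88% of Vireo, so Farida controls Vireo.
Farida and Selkirk together hold 80% + 20% = 100% of Tessera, so Farida controls Tessera.
Kestrel and Selkirk and Farida and Anchor together hold 49% + 8% + 24% + 18% = 99% of Windward, so Farida controls Windward.
Kestrel and Windward together hold 10% + 90% = 100% of Lumen, so Farida controls Lumen.
Anchor holds 100% of Brightwater, so Farida controls Brightwater.
Brightwater and Farida and Anchor together hold 70% + 5% + 8% = 83% of Redfern, so Farida controls Redfern.
Selkirk and Vireo together hold 21% + 79% = 100% of Ironvale, so Farida controls Ironvale.
Farida controls 10 companies.

10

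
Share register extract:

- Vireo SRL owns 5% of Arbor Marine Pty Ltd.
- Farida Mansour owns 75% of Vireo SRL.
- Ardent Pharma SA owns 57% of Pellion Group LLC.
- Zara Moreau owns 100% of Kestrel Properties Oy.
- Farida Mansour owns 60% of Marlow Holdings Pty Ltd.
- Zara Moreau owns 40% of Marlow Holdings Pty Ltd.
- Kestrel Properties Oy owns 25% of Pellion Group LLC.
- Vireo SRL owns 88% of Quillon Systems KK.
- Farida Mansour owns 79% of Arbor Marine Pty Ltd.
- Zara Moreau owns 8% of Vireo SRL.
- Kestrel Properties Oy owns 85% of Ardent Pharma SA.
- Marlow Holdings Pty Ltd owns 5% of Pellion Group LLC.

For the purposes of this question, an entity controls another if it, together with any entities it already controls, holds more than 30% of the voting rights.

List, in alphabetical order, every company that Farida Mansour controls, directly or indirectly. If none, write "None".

Farida holds 60% of Marlow, so Farida controls Marlow.
Farida holds 75% of Vireo, so Farida controls Vireo.
Farida and Vireo together hold 79% + 5% = 84% of Arbor, so Farida controls Arbor.
Vireo holds 88% of Quillon, so Farida controls Quillon.
No other company's threshold is met.

Arbor Marine Pty Ltd, Marlow Holdings Pty Ltd, Quillon Systems KK, Vireo SRL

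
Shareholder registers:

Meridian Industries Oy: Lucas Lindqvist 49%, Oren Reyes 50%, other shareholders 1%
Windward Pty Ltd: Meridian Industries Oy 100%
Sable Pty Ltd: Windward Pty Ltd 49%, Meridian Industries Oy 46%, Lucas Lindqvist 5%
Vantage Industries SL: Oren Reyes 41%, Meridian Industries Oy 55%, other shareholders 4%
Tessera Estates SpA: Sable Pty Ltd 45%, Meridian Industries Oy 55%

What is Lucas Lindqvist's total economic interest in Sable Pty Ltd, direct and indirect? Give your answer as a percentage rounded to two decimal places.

Lucas reaches Sable along 3 paths.
Via Meridian → Windward: 49% × 100% × 49% = 24.01%.
Via Meridian: 49% × 46% = 22.54%.
Direct stake: 5% = 5%.
Total: 24.01% + 22.54% + 5% = 51.55%.

51.55%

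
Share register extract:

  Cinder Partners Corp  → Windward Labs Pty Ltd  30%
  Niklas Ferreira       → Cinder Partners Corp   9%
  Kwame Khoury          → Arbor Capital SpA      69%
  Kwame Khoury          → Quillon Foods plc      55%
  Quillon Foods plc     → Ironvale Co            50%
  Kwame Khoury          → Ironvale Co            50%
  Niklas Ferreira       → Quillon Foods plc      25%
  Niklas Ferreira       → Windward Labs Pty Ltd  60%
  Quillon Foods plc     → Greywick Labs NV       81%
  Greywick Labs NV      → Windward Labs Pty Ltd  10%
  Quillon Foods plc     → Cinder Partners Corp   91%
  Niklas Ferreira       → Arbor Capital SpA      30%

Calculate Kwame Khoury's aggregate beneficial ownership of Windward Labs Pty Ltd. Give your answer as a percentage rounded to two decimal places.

19.47%

Kwame reaches Windward along 2 paths.
Via Quillon → Cinder: 55% × 91% × 30% = 15.015%.
Via Quillon → Greywick: 55% × 81% × 10% = 4.455%.
Total: 15.015% + 4.455% = 19.47%.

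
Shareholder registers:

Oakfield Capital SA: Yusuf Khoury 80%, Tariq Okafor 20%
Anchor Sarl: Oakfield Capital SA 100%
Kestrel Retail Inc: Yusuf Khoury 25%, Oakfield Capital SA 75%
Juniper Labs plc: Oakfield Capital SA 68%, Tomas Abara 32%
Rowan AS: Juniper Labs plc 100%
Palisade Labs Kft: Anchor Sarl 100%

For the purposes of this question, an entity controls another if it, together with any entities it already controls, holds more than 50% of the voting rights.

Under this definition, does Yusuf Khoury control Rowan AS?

Yes

Yusuf holds 80% of Oakfield, so Yusuf controls Oakfield.
Oakfield holds 68% of Juniper, so Yusuf controls Juniper.
Juniper holds 100% of Rowan, so Yusuf controls Rowan.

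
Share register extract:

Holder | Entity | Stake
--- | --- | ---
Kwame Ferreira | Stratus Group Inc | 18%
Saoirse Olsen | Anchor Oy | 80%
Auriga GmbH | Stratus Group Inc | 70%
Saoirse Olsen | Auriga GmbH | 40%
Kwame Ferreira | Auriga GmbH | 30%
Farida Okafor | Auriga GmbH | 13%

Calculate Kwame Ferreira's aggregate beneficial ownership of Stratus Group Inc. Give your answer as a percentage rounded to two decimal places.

39.00%

Kwame reaches Stratus along 2 paths.
Via Auriga: 30% × 70% = 21%.
Direct stake: 18% = 18%.
Total: 21% + 18% = 39%.
Rounded: 39.00%.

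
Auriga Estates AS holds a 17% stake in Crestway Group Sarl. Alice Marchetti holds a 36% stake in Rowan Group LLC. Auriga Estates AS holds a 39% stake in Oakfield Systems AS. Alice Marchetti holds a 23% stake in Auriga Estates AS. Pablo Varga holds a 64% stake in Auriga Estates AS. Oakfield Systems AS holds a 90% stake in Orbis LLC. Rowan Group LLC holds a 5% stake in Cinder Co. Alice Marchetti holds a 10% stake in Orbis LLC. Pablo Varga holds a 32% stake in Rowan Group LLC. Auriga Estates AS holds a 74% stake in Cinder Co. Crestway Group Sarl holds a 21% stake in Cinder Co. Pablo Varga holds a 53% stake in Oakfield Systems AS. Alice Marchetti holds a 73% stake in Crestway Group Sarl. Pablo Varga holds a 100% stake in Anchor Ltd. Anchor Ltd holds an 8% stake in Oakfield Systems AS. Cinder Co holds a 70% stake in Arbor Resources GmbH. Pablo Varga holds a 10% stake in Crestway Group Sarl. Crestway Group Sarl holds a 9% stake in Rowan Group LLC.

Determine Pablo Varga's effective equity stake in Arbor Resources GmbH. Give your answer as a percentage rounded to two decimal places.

37.41%

Pablo reaches Arbor along 6 paths.
Via Rowan → Cinder: 32% × 5% × 70% = 1.12%.
Via Crestway → Rowan → Cinder: 10% × 9% × 5% × 70% = 0.0315%.
Via Auriga → Crestway → Rowan → Cinder: 64% × 17% × 9% × 5% × 70% = 0.034272%.
Via Crestway → Cinder: 10% × 21% × 70% = 1.47%.
Via Auriga → Crestway → Cinder: 64% × 17% × 21% × 70% = 1.59936%.
Via Auriga → Cinder: 64% × 74% × 70% = 33.152%.
Total: 1.12% + 0.0315% + 0.034272% + 1.47% + 1.59936% + 33.152% = 37.407132%.
Rounded: 37.41%.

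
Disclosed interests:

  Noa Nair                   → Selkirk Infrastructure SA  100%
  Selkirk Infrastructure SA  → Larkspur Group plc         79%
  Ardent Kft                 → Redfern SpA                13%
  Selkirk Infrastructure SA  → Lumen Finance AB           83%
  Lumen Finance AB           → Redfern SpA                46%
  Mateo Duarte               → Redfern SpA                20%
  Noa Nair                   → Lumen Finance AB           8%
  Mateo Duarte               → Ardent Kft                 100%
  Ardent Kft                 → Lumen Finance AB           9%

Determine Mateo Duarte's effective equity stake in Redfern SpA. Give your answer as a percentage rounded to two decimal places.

37.14%

Mateo reaches Redfern along 3 paths.
Via Ardent → Lumen: 100% × 9% × 46% = 4.14%.
Via Ardent: 100% × 13% = 13%.
Direct stake: 20% = 20%.
Total: 4.14% + 13% + 20% = 37.14%.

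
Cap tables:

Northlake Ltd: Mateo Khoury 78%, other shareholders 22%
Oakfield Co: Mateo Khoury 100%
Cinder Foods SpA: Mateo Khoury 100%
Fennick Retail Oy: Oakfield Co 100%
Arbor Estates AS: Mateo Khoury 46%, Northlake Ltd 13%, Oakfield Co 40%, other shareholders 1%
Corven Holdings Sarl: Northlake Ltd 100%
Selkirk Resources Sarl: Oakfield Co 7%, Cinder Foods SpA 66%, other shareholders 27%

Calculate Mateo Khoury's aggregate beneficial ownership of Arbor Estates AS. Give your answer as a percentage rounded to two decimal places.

Mateo reaches Arbor along 3 paths.
Direct stake: 46% = 46%.
Via Northlake: 78% × 13% = 10.14%.
Via Oakfield: 100% × 40% = 40%.
Total: 46% + 10.14% + 40% = 96.14%.

96.14%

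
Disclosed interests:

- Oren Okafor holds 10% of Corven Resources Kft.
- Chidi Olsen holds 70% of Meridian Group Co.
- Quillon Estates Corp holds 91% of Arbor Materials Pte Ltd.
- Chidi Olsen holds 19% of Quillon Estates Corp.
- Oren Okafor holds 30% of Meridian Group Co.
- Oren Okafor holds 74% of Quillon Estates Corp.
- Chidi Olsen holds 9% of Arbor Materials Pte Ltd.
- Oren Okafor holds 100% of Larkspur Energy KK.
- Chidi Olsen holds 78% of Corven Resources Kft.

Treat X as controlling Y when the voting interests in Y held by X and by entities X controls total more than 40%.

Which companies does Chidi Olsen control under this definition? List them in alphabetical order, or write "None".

Corven Resources Kft, Meridian Group Co

Chidi holds 78% of Corven, so Chidi controls Corven.
Chidi holds 70% of Meridian, so Chidi controls Meridian.
No other company's threshold is met.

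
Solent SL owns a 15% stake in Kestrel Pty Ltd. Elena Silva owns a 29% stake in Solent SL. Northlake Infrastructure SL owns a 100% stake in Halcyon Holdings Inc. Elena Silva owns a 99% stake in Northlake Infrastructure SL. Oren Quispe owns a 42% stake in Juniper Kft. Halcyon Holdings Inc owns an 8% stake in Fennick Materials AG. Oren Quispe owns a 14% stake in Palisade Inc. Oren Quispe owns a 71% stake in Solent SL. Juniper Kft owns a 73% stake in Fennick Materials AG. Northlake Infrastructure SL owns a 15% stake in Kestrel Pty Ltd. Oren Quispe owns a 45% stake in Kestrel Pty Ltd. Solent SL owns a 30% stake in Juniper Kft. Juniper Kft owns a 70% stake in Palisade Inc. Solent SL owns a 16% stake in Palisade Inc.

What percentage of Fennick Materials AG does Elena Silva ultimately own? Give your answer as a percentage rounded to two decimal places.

Elena reaches Fennick along 2 paths.
Via Solent → Juniper: 29% × 30% × 73% = 6.351%.
Via Northlake → Halcyon: 99% × 100% × 8% = 7.92%.
Total: 6.351% + 7.92% = 14.271%.
Rounded: 14.27%.

14.27%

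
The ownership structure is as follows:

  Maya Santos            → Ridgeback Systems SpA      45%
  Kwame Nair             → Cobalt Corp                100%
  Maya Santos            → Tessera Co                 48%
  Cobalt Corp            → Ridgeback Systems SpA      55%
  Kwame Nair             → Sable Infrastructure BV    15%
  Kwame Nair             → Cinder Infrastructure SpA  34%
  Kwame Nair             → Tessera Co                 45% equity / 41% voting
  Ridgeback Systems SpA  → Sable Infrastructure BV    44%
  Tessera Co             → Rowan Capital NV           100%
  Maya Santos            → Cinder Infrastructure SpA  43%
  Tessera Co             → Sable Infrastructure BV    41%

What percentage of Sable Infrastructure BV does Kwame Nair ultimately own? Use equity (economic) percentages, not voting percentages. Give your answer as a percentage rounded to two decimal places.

Kwame reaches Sable along 3 paths.
Via Tessera: 45% × 41% = 18.45%.
Via Cobalt → Ridgeback: 100% × 55% × 44% = 24.2%.
Direct stake: 15% = 15%.
Total: 18.45% + 24.2% + 15% = 57.65%.

57.65%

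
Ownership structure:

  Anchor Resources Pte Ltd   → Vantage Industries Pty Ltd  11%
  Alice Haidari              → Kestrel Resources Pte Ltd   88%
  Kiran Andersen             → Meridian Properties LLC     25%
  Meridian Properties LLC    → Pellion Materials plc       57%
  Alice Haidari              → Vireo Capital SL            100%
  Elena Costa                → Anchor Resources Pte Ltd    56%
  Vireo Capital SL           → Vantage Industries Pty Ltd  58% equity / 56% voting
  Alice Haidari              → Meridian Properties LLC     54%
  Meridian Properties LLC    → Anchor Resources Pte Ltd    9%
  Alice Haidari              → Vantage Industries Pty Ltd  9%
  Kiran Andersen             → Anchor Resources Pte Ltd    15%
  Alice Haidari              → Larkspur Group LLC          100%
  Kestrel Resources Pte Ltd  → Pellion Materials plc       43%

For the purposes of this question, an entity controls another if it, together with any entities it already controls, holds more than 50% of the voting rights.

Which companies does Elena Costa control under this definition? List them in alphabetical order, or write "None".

Anchor Resources Pte Ltd

Elena holds 56% of Anchor, so Elena controls Anchor.
No other company's threshold is met.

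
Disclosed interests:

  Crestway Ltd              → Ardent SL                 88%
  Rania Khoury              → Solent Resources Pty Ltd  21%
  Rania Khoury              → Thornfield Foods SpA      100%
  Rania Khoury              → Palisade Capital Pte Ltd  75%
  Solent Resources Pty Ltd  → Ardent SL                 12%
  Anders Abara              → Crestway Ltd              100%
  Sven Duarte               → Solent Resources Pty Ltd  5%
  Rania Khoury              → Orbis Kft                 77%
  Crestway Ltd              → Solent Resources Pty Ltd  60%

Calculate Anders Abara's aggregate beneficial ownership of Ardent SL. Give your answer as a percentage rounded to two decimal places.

Anders reaches Ardent along 2 paths.
Via Crestway: 100% × 88% = 88%.
Via Crestway → Solent: 100% × 60% × 12% = 7.2%.
Total: 88% + 7.2% = 95.2%.
Rounded: 95.20%.

95.20%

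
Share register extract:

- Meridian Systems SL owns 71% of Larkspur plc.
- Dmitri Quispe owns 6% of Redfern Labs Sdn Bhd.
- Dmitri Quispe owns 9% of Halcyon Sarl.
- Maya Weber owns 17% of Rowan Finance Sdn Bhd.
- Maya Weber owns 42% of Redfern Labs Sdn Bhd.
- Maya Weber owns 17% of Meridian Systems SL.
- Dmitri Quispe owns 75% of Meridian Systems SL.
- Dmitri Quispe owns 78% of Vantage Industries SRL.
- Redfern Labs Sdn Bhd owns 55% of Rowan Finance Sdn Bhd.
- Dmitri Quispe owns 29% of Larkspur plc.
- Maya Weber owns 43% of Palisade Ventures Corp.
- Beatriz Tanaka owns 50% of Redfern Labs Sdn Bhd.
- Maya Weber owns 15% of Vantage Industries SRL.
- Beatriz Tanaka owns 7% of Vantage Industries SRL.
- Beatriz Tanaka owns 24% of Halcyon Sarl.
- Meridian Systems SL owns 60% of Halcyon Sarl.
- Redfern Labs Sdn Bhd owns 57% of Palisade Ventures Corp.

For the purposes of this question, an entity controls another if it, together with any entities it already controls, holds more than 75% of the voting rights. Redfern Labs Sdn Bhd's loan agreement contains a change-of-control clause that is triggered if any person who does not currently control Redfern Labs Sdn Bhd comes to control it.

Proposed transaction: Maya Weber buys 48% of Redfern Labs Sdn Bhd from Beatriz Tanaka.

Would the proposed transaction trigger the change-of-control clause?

Yes

The purchase adds only to Maya's holdings (Beatriz's stake shrinks), so Maya is the only person who could newly come to control Redfern.
Maya's largest direct stake is 43% in Palisade, which does not meet the threshold, so Maya controls no company.
In Redfern, Maya's side holds only 42%, not > 75%.
So before the transaction, Maya does not control Redfern.
After the purchase, Maya's direct stake in Redfern rises to 42% + 48% = 90%, and Beatriz's stake falls to 2%.
Maya holds 90% of Redfern, so Maya controls Redfern.
Maya did not control Redfern before and does after, so the clause is triggered.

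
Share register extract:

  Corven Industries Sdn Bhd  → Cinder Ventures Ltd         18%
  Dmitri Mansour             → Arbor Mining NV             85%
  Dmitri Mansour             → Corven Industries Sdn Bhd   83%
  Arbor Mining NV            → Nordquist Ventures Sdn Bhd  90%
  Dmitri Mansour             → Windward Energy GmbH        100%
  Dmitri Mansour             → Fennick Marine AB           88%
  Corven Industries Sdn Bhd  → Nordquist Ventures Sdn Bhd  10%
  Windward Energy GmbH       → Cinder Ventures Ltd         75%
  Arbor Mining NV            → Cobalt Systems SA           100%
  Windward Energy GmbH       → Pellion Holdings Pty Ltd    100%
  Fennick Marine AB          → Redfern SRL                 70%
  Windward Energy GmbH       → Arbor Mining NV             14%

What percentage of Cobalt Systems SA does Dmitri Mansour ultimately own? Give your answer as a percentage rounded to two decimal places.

Dmitri reaches Cobalt along 2 paths.
Via Windward → Arbor: 100% × 14% × 100% = 14%.
Via Arbor: 85% × 100% = 85%.
Total: 14% + 85% = 99%.
Rounded: 99.00%.

99.00%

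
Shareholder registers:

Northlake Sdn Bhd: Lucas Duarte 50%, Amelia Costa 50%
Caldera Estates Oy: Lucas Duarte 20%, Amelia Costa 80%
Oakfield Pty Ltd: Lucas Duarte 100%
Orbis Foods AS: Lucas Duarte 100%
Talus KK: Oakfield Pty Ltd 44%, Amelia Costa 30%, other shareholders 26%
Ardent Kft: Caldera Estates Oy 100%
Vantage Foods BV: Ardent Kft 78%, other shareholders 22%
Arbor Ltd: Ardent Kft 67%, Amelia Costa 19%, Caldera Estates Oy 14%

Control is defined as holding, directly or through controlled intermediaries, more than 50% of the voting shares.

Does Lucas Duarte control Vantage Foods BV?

No

Lucas holds 100% of Oakfield, so Lucas controls Oakfield.
Lucas holds 100% of Orbis, so Lucas controls Orbis.
Neither Lucas nor any entity Lucas controls holds any voting interest in Vantage.
So Lucas does not control Vantage.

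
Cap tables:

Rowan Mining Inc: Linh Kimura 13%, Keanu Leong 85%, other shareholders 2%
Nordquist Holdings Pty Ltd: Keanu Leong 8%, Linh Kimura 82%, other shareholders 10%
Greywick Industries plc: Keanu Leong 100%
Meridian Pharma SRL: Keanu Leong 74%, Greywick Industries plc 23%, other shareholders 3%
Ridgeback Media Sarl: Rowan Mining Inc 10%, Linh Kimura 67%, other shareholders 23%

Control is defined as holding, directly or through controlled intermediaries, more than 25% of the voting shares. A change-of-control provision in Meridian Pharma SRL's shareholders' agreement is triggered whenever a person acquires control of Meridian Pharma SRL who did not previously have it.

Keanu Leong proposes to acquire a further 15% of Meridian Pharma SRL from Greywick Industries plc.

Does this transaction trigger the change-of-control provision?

The purchase adds only to Keanu's holdings (Greywick's stake shrinks), so Keanu is the only person who could newly come to control Meridian.
Keanu holds 100% of Greywick, so Keanu controls Greywick.
Keanu and Greywick together hold 74% + 23% = 97% of Meridian, so Keanu controls Meridian.
So Keanu already controls Meridian before the transaction.
After the purchase, Keanu's direct stake in Meridian rises to 74% + 15% = 89%, and Greywick's stake falls to 8%.
Keanu controlled Meridian already, so this is not a new person acquiring control; every other person's position is unchanged or reduced.
No new person acquires control, so the clause is not triggered.

No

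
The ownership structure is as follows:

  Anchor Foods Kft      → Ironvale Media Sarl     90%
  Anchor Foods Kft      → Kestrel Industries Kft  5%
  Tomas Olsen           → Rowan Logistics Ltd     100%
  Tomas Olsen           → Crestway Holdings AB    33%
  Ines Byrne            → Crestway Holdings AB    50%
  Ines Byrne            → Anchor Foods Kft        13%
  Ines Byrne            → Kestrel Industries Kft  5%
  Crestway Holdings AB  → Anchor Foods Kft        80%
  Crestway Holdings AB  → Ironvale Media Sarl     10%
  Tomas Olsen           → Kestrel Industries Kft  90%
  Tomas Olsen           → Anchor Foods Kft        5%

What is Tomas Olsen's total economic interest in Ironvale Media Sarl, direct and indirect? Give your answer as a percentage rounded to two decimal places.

Tomas reaches Ironvale along 3 paths.
Via Crestway → Anchor: 33% × 80% × 90% = 23.76%.
Via Anchor: 5% × 90% = 4.5%.
Via Crestway: 33% × 10% = 3.3%.
Total: 23.76% + 4.5% + 3.3% = 31.56%.

31.56%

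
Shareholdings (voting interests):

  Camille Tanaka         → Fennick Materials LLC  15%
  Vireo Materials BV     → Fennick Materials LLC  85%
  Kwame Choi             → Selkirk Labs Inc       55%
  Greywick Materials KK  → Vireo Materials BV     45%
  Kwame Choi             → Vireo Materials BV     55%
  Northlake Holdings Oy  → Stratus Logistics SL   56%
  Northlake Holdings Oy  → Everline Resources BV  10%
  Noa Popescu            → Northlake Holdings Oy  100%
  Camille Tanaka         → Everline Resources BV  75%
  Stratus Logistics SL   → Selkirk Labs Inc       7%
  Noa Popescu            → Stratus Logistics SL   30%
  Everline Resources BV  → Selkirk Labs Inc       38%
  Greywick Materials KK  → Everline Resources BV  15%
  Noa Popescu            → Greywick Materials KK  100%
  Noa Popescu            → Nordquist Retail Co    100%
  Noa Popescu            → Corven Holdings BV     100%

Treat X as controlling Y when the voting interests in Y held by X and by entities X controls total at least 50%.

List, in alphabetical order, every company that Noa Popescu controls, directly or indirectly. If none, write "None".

Noa holds 100% of Northlake, so Noa controls Northlake.
Noa holds 100% of Greywick, so Noa controls Greywick.
Noa and Northlake together hold 30% + 56% = 86% of Stratus, so Noa controls Stratus.
Noa holds 100% of Nordquist, so Noa controls Nordquist.
Noa holds 100% of Corven, so Noa controls Corven.
No other company's threshold is met.

Corven Holdings BV, Greywick Materials KK, Nordquist Retail Co, Northlake Holdings Oy, Stratus Logistics SL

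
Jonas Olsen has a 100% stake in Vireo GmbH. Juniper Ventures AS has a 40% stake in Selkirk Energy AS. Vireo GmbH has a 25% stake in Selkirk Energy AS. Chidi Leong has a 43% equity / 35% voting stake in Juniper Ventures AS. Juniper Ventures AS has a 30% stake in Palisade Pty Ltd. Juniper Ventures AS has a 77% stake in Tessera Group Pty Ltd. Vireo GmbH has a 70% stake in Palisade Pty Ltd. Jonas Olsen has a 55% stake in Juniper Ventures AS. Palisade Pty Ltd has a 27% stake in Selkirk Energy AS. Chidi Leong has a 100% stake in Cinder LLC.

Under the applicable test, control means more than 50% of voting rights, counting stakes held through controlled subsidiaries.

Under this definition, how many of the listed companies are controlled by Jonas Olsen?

5

Jonas holds 55% of Juniper, so Jonas controls Juniper.
Jonas holds 100% of Vireo, so Jonas controls Vireo.
Vireo and Juniper together hold 70% + 30% = 100% of Palisade, so Jonas controls Palisade.
Juniper and Palisade and Vireo together hold 40% + 27% + 25% = 92% of Selkirk, so Jonas controls Selkirk.
Juniper holds 77% of Tessera, so Jonas controls Tessera.
No other company's threshold is met.
Jonas controls 5 companies.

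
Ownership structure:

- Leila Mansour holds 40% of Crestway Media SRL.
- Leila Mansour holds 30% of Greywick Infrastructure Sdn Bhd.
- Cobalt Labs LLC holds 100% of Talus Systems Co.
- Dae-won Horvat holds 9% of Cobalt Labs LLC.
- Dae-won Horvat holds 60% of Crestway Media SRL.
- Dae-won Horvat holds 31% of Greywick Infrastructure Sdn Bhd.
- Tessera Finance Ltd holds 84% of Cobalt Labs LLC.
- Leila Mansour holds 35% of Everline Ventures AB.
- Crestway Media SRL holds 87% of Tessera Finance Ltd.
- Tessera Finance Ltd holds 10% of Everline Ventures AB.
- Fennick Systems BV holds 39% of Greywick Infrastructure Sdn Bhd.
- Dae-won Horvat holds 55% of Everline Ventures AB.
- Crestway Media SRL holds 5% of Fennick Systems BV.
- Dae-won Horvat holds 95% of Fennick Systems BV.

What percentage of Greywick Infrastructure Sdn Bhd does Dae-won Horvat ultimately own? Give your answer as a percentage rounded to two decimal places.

Dae-won reaches Greywick along 3 paths.
Direct stake: 31% = 31%.
Via Fennick: 95% × 39% = 37.05%.
Via Crestway → Fennick: 60% × 5% × 39% = 1.17%.
Total: 31% + 37.05% + 1.17% = 69.22%.

69.22%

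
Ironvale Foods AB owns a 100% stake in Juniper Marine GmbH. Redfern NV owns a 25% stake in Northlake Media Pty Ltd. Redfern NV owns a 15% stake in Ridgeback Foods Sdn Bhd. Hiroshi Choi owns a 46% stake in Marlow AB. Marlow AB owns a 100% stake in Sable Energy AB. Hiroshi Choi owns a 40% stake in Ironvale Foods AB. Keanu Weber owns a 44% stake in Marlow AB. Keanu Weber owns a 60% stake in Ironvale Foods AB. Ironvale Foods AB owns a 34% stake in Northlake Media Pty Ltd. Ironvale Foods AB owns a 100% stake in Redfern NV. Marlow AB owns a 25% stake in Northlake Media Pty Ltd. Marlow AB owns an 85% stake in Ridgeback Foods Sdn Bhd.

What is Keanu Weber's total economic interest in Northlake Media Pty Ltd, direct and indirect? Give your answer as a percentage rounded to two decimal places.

Keanu reaches Northlake along 3 paths.
Via Ironvale → Redfern: 60% × 100% × 25% = 15%.
Via Marlow: 44% × 25% = 11%.
Via Ironvale: 60% × 34% = 20.4%.
Total: 15% + 11% + 20.4% = 46.4%.
Rounded: 46.40%.

46.40%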